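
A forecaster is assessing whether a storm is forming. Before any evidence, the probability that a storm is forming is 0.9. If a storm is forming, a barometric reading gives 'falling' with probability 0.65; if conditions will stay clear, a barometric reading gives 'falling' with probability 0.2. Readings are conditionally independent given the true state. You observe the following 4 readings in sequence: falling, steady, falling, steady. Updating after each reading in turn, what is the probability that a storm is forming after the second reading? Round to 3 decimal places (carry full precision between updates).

After 'falling': P(storm) = 0.65·0.9000 / (0.65·0.9000 + 0.2·0.1000) ≈ 0.9669
After 'steady': P(storm) = 0.35·0.9669 / (0.35·0.9669 + 0.8·0.0331) ≈ 0.9275

0.928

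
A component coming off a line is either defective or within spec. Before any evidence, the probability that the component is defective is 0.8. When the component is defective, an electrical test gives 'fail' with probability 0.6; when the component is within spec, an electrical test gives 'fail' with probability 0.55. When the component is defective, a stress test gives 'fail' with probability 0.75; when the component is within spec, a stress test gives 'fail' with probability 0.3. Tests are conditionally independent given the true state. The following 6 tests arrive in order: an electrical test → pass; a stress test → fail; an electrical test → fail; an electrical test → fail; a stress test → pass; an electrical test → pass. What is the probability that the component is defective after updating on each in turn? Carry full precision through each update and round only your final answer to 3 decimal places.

0.771

After an electrical test='pass': P(defective) = 0.4·0.8000 / (0.4·0.8000 + 0.45·0.2000) ≈ 0.7805
After a stress test='fail': P(defective) = 0.75·0.7805 / (0.75·0.7805 + 0.3·0.2195) ≈ 0.8989
After an electrical test='fail': P(defective) = 0.6·0.8989 / (0.6·0.8989 + 0.55·0.1011) ≈ 0.9065
After an electrical test='fail': P(defective) = 0.6·0.9065 / (0.6·0.9065 + 0.55·0.0935) ≈ 0.9136
After a stress test='pass': P(defective) = 0.25·0.9136 / (0.25·0.9136 + 0.7·0.0864) ≈ 0.7907
After an electrical test='pass': P(defective) = 0.4·0.7907 / (0.4·0.7907 + 0.45·0.2093) ≈ 0.7706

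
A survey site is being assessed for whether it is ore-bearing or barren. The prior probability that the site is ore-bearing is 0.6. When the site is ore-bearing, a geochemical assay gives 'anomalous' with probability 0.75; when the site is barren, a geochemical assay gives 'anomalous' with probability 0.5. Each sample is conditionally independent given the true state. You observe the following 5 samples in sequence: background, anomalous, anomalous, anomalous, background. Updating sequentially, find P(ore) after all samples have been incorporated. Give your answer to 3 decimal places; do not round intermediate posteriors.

After 'background': P(ore) = 0.25·0.6000 / (0.25·0.6000 + 0.5·0.4000) ≈ 0.4286
After 'anomalous': P(ore) = 0.75·0.4286 / (0.75·0.4286 + 0.5·0.5714) ≈ 0.5294
After 'anomalous': P(ore) = 0.75·0.5294 / (0.75·0.5294 + 0.5·0.4706) ≈ 0.6279
After 'anomalous': P(ore) = 0.75·0.6279 / (0.75·0.6279 + 0.5·0.3721) ≈ 0.7168
After 'background': P(ore) = 0.25·0.7168 / (0.25·0.7168 + 0.5·0.2832) ≈ 0.5586

0.559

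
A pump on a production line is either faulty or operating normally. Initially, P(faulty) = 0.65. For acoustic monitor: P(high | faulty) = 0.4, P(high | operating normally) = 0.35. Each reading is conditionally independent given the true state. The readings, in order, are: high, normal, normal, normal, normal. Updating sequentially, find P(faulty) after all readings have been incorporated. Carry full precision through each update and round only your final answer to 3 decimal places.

0.606

After 'high': P(faulty) = 0.4·0.6500 / (0.4·0.6500 + 0.35·0.3500) ≈ 0.6797
After 'normal': P(faulty) = 0.6·0.6797 / (0.6·0.6797 + 0.65·0.3203) ≈ 0.6621
After 'normal': P(faulty) = 0.6·0.6621 / (0.6·0.6621 + 0.65·0.3379) ≈ 0.6439
After 'normal': P(faulty) = 0.6·0.6439 / (0.6·0.6439 + 0.65·0.3561) ≈ 0.6254
After 'normal': P(faulty) = 0.6·0.6254 / (0.6·0.6254 + 0.65·0.3746) ≈ 0.6064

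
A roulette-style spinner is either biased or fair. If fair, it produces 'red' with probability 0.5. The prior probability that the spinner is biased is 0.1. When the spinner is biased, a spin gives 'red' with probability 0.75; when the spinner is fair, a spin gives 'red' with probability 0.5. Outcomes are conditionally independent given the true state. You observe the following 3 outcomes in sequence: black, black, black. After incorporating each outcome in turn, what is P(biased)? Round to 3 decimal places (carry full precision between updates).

After 'black': P(biased) = 0.25·0.1000 / (0.25·0.1000 + 0.5·0.9000) ≈ 0.0526
After 'black': P(biased) = 0.25·0.0526 / (0.25·0.0526 + 0.5·0.9474) ≈ 0.0270
After 'black': P(biased) = 0.25·0.0270 / (0.25·0.0270 + 0.5·0.9730) ≈ 0.0137

0.014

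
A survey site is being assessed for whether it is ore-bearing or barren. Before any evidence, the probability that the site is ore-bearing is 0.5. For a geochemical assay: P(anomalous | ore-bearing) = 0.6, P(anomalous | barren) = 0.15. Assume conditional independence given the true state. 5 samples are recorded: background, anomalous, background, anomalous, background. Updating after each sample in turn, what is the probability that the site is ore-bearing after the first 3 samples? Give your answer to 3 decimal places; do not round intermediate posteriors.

0.470

Each posterior becomes the prior for the next update.
After 'background': P(ore) = 0.4·0.5000 / (0.4·0.5000 + 0.85·0.5000) ≈ 0.3200
After 'anomalous': P(ore) = 0.6·0.3200 / (0.6·0.3200 + 0.15·0.6800) ≈ 0.6531
After 'background': P(ore) = 0.4·0.6531 / (0.4·0.6531 + 0.85·0.3469) ≈ 0.4697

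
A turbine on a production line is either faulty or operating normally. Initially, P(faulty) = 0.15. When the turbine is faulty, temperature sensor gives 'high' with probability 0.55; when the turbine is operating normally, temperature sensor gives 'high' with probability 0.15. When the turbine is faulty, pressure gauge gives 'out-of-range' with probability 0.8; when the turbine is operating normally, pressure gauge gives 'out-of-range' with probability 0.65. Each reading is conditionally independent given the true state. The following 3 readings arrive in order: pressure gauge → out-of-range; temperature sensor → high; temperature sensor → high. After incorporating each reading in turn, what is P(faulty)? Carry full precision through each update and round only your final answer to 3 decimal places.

After pressure gauge='out-of-range': P(faulty) = 0.8·0.1500 / (0.8·0.1500 + 0.65·0.8500) ≈ 0.1784
After temperature sensor='high': P(faulty) = 0.55·0.1784 / (0.55·0.1784 + 0.15·0.8216) ≈ 0.4433
After temperature sensor='high': P(faulty) = 0.55·0.4433 / (0.55·0.4433 + 0.15·0.5567) ≈ 0.7449

0.745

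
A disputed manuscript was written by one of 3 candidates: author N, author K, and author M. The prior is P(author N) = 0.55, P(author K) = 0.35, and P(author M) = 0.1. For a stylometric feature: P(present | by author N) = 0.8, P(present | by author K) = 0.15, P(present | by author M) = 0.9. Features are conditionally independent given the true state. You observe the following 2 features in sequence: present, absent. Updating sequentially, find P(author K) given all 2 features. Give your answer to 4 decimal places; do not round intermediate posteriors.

0.3151

Apply Bayes' rule sequentially, carrying P(author K) forward.
After 'present': normaliser = 0.8·0.5500 + 0.15·0.3500 + 0.9·0.1000; P(author N) ≈ 0.7554, P(author K) ≈ 0.0901, P(author M) ≈ 0.1545
After 'absent': normaliser = 0.2·0.7554 + 0.85·0.0901 + 0.1·0.1545; P(author N) ≈ 0.6214, P(author K) ≈ 0.3151, P(author M) ≈ 0.0635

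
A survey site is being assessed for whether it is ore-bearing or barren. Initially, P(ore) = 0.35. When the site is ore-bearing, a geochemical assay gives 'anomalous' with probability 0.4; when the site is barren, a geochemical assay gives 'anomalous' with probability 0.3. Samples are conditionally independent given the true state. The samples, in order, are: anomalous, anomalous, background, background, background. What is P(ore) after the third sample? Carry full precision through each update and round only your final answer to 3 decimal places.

After 'anomalous': P(ore) = 0.4·0.3500 / (0.4·0.3500 + 0.3·0.6500) ≈ 0.4179
After 'anomalous': P(ore) = 0.4·0.4179 / (0.4·0.4179 + 0.3·0.5821) ≈ 0.4891
After 'background': P(ore) = 0.6·0.4891 / (0.6·0.4891 + 0.7·0.5109) ≈ 0.4507

0.451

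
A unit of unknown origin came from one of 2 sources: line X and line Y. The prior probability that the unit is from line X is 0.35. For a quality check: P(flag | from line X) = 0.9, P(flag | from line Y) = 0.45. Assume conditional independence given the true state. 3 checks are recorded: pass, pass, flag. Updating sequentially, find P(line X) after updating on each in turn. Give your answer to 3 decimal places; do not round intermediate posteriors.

After 'pass': P(line X) = 0.1·0.3500 / (0.1·0.3500 + 0.55·0.6500) ≈ 0.0892
After 'pass': P(line X) = 0.1·0.0892 / (0.1·0.0892 + 0.55·0.9108) ≈ 0.0175
After 'flag': P(line X) = 0.9·0.0175 / (0.9·0.0175 + 0.45·0.9825) ≈ 0.0344

0.034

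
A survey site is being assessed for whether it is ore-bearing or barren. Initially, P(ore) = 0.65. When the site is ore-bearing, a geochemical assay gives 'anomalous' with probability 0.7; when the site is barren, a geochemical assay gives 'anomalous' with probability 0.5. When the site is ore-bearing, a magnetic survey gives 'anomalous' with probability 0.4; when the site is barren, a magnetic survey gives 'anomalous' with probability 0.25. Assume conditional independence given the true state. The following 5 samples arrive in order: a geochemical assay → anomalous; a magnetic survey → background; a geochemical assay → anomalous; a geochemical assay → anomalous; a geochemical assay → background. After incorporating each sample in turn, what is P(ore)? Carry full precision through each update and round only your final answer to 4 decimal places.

0.7098

After a geochemical assay='anomalous': P(ore) = 0.7·0.6500 / (0.7·0.6500 + 0.5·0.3500) ≈ 0.7222
After a magnetic survey='background': P(ore) = 0.6·0.7222 / (0.6·0.7222 + 0.75·0.2778) ≈ 0.6753
After a geochemical assay='anomalous': P(ore) = 0.7·0.6753 / (0.7·0.6753 + 0.5·0.3247) ≈ 0.7444
After a geochemical assay='anomalous': P(ore) = 0.7·0.7444 / (0.7·0.7444 + 0.5·0.2556) ≈ 0.8030
After a geochemical assay='background': P(ore) = 0.3·0.8030 / (0.3·0.8030 + 0.5·0.1970) ≈ 0.7098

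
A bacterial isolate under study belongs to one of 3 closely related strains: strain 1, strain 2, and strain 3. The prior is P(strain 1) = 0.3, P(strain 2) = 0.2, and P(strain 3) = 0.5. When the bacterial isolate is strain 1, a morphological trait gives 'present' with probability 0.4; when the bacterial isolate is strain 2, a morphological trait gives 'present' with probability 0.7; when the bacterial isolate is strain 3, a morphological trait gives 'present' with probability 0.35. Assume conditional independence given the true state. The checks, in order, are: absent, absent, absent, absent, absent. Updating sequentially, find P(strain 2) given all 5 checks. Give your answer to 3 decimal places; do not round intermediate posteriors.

After 'absent': normaliser = 0.6·0.3000 + 0.3·0.2000 + 0.65·0.5000; P(strain 1) ≈ 0.3186, P(strain 2) ≈ 0.1062, P(strain 3) ≈ 0.5752
After 'absent': normaliser = 0.6·0.3186 + 0.3·0.1062 + 0.65·0.5752; P(strain 1) ≈ 0.3202, P(strain 2) ≈ 0.0534, P(strain 3) ≈ 0.6264
After 'absent': normaliser = 0.6·0.3202 + 0.3·0.0534 + 0.65·0.6264; P(strain 1) ≈ 0.3123, P(strain 2) ≈ 0.0260, P(strain 3) ≈ 0.6617
After 'absent': normaliser = 0.6·0.3123 + 0.3·0.0260 + 0.65·0.6617; P(strain 1) ≈ 0.2996, P(strain 2) ≈ 0.0125, P(strain 3) ≈ 0.6879
After 'absent': normaliser = 0.6·0.2996 + 0.3·0.0125 + 0.65·0.6879; P(strain 1) ≈ 0.2851, P(strain 2) ≈ 0.0059, P(strain 3) ≈ 0.7090

0.006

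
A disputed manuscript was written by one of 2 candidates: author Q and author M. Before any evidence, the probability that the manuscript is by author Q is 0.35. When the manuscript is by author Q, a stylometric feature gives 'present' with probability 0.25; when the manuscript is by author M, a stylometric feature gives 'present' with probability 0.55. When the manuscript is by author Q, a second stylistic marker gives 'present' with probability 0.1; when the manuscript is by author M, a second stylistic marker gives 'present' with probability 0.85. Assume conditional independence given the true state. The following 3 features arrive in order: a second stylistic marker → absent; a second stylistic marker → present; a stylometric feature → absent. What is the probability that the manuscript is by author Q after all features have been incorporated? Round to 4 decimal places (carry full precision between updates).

Each posterior becomes the prior for the next update.
After a second stylistic marker='absent': P(author Q) = 0.9·0.3500 / (0.9·0.3500 + 0.15·0.6500) ≈ 0.7636
After a second stylistic marker='present': P(author Q) = 0.1·0.7636 / (0.1·0.7636 + 0.85·0.2364) ≈ 0.2754
After a stylometric feature='absent': P(author Q) = 0.75·0.2754 / (0.75·0.2754 + 0.45·0.7246) ≈ 0.3878

0.3878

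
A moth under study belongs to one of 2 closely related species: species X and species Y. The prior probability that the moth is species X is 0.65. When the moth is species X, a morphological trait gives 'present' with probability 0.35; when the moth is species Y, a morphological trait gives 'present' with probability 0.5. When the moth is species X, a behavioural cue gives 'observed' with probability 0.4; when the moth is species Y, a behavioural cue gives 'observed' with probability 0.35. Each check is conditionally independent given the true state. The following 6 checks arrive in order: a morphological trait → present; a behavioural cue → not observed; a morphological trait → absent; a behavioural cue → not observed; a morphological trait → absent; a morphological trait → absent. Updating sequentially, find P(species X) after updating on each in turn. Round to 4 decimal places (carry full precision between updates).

After a morphological trait='present': P(species X) = 0.35·0.6500 / (0.35·0.6500 + 0.5·0.3500) ≈ 0.5652
After a behavioural cue='not observed': P(species X) = 0.6·0.5652 / (0.6·0.5652 + 0.65·0.4348) ≈ 0.5455
After a morphological trait='absent': P(species X) = 0.65·0.5455 / (0.65·0.5455 + 0.5·0.4545) ≈ 0.6094
After a behavioural cue='not observed': P(species X) = 0.6·0.6094 / (0.6·0.6094 + 0.65·0.3906) ≈ 0.5902
After a morphological trait='absent': P(species X) = 0.65·0.5902 / (0.65·0.5902 + 0.5·0.4098) ≈ 0.6518
After a morphological trait='absent': P(species X) = 0.65·0.6518 / (0.65·0.6518 + 0.5·0.3482) ≈ 0.7088

0.7088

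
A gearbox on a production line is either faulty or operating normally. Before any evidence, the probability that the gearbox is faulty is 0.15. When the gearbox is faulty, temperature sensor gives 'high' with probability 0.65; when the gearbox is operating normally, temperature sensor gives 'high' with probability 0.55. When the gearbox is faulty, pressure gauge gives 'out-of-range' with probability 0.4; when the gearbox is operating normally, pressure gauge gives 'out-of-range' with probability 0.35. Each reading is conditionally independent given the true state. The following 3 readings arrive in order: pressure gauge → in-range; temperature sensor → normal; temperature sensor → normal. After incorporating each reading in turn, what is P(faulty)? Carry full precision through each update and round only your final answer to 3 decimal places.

After pressure gauge='in-range': P(faulty) = 0.6·0.1500 / (0.6·0.1500 + 0.65·0.8500) ≈ 0.1401
After temperature sensor='normal': P(faulty) = 0.35·0.1401 / (0.35·0.1401 + 0.45·0.8599) ≈ 0.1124
After temperature sensor='normal': P(faulty) = 0.35·0.1124 / (0.35·0.1124 + 0.45·0.8876) ≈ 0.0897

0.090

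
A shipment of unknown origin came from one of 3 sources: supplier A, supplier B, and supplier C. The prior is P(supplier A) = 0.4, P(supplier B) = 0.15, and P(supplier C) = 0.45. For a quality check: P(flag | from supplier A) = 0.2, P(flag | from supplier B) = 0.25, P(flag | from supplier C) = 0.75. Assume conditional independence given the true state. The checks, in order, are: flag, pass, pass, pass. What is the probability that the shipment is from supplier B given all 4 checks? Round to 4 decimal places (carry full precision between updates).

Each posterior becomes the prior for the next update.
After 'flag': normaliser = 0.2·0.4000 + 0.25·0.1500 + 0.75·0.4500; P(supplier A) ≈ 0.1758, P(supplier B) ≈ 0.0824, P(supplier C) ≈ 0.7418
After 'pass': normaliser = 0.8·0.1758 + 0.75·0.0824 + 0.25·0.7418; P(supplier A) ≈ 0.3626, P(supplier B) ≈ 0.1593, P(supplier C) ≈ 0.4780
After 'pass': normaliser = 0.8·0.3626 + 0.75·0.1593 + 0.25·0.4780; P(supplier A) ≈ 0.5483, P(supplier B) ≈ 0.2259, P(supplier C) ≈ 0.2259
After 'pass': normaliser = 0.8·0.5483 + 0.75·0.2259 + 0.25·0.2259; P(supplier A) ≈ 0.6601, P(supplier B) ≈ 0.2549, P(supplier C) ≈ 0.0850

0.2549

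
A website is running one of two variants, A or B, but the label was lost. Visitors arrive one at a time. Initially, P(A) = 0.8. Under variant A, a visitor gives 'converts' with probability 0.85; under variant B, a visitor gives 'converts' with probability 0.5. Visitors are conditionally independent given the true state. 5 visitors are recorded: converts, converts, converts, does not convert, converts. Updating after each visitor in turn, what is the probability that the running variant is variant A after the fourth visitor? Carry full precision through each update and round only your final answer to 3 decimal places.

After 'converts': P(A) = 0.85·0.8000 / (0.85·0.8000 + 0.5·0.2000) ≈ 0.8718
After 'converts': P(A) = 0.85·0.8718 / (0.85·0.8718 + 0.5·0.1282) ≈ 0.9204
After 'converts': P(A) = 0.85·0.9204 / (0.85·0.9204 + 0.5·0.0796) ≈ 0.9516
After 'does not convert': P(A) = 0.15·0.9516 / (0.15·0.9516 + 0.5·0.0484) ≈ 0.8550

0.855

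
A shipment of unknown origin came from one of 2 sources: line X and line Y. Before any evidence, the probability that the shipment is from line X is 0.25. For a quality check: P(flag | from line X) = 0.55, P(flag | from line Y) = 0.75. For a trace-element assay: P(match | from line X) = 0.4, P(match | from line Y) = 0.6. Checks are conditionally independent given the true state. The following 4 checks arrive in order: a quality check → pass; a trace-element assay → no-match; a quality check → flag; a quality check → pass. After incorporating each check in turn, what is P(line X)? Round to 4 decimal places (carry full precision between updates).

0.5430

Apply Bayes' rule sequentially, carrying P(line X) forward.
After a quality check='pass': P(line X) = 0.45·0.2500 / (0.45·0.2500 + 0.25·0.7500) ≈ 0.3750
After a trace-element assay='no-match': P(line X) = 0.6·0.3750 / (0.6·0.3750 + 0.4·0.6250) ≈ 0.4737
After a quality check='flag': P(line X) = 0.55·0.4737 / (0.55·0.4737 + 0.75·0.5263) ≈ 0.3976
After a quality check='pass': P(line X) = 0.45·0.3976 / (0.45·0.3976 + 0.25·0.6024) ≈ 0.5430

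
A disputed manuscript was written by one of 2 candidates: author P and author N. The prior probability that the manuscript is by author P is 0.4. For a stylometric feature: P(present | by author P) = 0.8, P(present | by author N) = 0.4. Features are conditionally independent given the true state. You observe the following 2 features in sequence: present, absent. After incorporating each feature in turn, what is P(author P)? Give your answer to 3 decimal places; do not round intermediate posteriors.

After 'present': P(author P) = 0.8·0.4000 / (0.8·0.4000 + 0.4·0.6000) ≈ 0.5714
After 'absent': P(author P) = 0.2·0.5714 / (0.2·0.5714 + 0.6·0.4286) ≈ 0.3077

0.308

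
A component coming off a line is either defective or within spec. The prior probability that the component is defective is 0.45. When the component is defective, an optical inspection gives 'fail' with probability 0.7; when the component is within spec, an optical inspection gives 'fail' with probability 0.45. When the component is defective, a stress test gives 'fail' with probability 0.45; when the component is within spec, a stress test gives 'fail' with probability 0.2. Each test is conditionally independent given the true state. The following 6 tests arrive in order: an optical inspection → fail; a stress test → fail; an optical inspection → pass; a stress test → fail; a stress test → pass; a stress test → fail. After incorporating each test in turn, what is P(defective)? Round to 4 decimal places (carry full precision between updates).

After an optical inspection='fail': P(defective) = 0.7·0.4500 / (0.7·0.4500 + 0.45·0.5500) ≈ 0.5600
After a stress test='fail': P(defective) = 0.45·0.5600 / (0.45·0.5600 + 0.2·0.4400) ≈ 0.7412
After an optical inspection='pass': P(defective) = 0.3·0.7412 / (0.3·0.7412 + 0.55·0.2588) ≈ 0.6097
After a stress test='fail': P(defective) = 0.45·0.6097 / (0.45·0.6097 + 0.2·0.3903) ≈ 0.7785
After a stress test='pass': P(defective) = 0.55·0.7785 / (0.55·0.7785 + 0.8·0.2215) ≈ 0.7073
After a stress test='fail': P(defective) = 0.45·0.7073 / (0.45·0.7073 + 0.2·0.2927) ≈ 0.8446

0.8446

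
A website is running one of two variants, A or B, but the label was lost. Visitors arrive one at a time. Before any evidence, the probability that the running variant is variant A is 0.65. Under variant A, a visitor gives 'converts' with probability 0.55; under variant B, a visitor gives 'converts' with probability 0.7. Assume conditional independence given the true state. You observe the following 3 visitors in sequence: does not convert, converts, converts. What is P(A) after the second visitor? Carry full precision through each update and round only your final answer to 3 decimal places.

Apply Bayes' rule sequentially, carrying P(A) forward.
After 'does not convert': P(A) = 0.45·0.6500 / (0.45·0.6500 + 0.3·0.3500) ≈ 0.7358
After 'converts': P(A) = 0.55·0.7358 / (0.55·0.7358 + 0.7·0.2642) ≈ 0.6864

0.686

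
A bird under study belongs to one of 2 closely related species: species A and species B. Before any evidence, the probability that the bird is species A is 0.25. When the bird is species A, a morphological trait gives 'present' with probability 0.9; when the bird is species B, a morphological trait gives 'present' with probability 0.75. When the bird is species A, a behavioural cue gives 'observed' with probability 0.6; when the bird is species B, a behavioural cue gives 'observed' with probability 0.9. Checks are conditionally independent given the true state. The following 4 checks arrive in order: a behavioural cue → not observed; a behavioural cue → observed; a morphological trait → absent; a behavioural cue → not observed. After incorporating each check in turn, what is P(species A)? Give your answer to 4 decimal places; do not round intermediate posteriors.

0.5872

After a behavioural cue='not observed': P(species A) = 0.4·0.2500 / (0.4·0.2500 + 0.1·0.7500) ≈ 0.5714
After a behavioural cue='observed': P(species A) = 0.6·0.5714 / (0.6·0.5714 + 0.9·0.4286) ≈ 0.4706
After a morphological trait='absent': P(species A) = 0.1·0.4706 / (0.1·0.4706 + 0.25·0.5294) ≈ 0.2623
After a behavioural cue='not observed': P(species A) = 0.4·0.2623 / (0.4·0.2623 + 0.1·0.7377) ≈ 0.5872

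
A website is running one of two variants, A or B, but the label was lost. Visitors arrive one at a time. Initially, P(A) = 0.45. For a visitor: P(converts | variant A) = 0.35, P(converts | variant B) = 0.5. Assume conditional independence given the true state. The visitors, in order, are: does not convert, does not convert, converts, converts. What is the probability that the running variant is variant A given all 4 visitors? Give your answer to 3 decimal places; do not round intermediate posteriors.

After 'does not convert': P(A) = 0.65·0.4500 / (0.65·0.4500 + 0.5·0.5500) ≈ 0.5154
After 'does not convert': P(A) = 0.65·0.5154 / (0.65·0.5154 + 0.5·0.4846) ≈ 0.5803
After 'converts': P(A) = 0.35·0.5803 / (0.35·0.5803 + 0.5·0.4197) ≈ 0.4918
After 'converts': P(A) = 0.35·0.4918 / (0.35·0.4918 + 0.5·0.5082) ≈ 0.4039

0.404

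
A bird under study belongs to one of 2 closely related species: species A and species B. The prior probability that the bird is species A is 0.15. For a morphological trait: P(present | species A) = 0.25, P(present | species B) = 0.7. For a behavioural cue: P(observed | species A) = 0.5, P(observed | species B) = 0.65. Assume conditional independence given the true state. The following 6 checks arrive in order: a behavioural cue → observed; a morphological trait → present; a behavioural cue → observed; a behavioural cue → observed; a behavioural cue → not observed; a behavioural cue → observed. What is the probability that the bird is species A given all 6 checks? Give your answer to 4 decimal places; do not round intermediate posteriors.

0.0306

After a behavioural cue='observed': P(species A) = 0.5·0.1500 / (0.5·0.1500 + 0.65·0.8500) ≈ 0.1195
After a morphological trait='present': P(species A) = 0.25·0.1195 / (0.25·0.1195 + 0.7·0.8805) ≈ 0.0462
After a behavioural cue='observed': P(species A) = 0.5·0.0462 / (0.5·0.0462 + 0.65·0.9538) ≈ 0.0360
After a behavioural cue='observed': P(species A) = 0.5·0.0360 / (0.5·0.0360 + 0.65·0.9640) ≈ 0.0279
After a behavioural cue='not observed': P(species A) = 0.5·0.0279 / (0.5·0.0279 + 0.35·0.9721) ≈ 0.0394
After a behavioural cue='observed': P(species A) = 0.5·0.0394 / (0.5·0.0394 + 0.65·0.9606) ≈ 0.0306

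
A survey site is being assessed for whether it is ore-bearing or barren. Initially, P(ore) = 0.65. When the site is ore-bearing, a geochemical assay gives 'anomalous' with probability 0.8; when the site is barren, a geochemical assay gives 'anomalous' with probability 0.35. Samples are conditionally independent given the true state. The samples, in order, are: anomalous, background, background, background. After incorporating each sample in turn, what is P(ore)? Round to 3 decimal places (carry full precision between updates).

After 'anomalous': P(ore) = 0.8·0.6500 / (0.8·0.6500 + 0.35·0.3500) ≈ 0.8093
After 'background': P(ore) = 0.2·0.8093 / (0.2·0.8093 + 0.65·0.1907) ≈ 0.5664
After 'background': P(ore) = 0.2·0.5664 / (0.2·0.5664 + 0.65·0.4336) ≈ 0.2867
After 'background': P(ore) = 0.2·0.2867 / (0.2·0.2867 + 0.65·0.7133) ≈ 0.1100

0.110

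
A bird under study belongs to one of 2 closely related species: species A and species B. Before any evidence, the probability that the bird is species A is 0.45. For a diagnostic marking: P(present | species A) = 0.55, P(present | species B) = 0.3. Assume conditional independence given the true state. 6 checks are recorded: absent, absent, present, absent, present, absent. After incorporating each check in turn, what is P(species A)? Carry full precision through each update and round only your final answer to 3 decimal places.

After 'absent': P(species A) = 0.45·0.4500 / (0.45·0.4500 + 0.7·0.5500) ≈ 0.3447
After 'absent': P(species A) = 0.45·0.3447 / (0.45·0.3447 + 0.7·0.6553) ≈ 0.2527
After 'present': P(species A) = 0.55·0.2527 / (0.55·0.2527 + 0.3·0.7473) ≈ 0.3827
After 'absent': P(species A) = 0.45·0.3827 / (0.45·0.3827 + 0.7·0.6173) ≈ 0.2850
After 'present': P(species A) = 0.55·0.2850 / (0.55·0.2850 + 0.3·0.7150) ≈ 0.4222
After 'absent': P(species A) = 0.45·0.4222 / (0.45·0.4222 + 0.7·0.5778) ≈ 0.3196

0.320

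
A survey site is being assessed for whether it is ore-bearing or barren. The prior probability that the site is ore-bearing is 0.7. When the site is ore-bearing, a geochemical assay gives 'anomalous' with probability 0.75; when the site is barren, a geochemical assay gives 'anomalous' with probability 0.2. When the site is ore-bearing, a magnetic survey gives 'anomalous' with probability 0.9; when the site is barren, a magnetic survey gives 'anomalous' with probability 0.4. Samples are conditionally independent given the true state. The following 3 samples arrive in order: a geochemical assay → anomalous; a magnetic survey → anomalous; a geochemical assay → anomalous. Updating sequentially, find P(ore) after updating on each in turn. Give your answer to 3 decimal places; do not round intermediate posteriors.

0.987

Each posterior becomes the prior for the next update.
After a geochemical assay='anomalous': P(ore) = 0.75·0.7000 / (0.75·0.7000 + 0.2·0.3000) ≈ 0.8974
After a magnetic survey='anomalous': P(ore) = 0.9·0.8974 / (0.9·0.8974 + 0.4·0.1026) ≈ 0.9517
After a geochemical assay='anomalous': P(ore) = 0.75·0.9517 / (0.75·0.9517 + 0.2·0.0483) ≈ 0.9866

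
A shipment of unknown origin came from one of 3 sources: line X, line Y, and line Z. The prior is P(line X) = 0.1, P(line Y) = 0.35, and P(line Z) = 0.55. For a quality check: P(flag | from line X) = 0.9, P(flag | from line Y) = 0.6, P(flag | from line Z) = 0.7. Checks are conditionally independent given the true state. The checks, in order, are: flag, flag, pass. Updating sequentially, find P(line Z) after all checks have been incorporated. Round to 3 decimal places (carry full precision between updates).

0.580

After 'flag': normaliser = 0.9·0.1000 + 0.6·0.3500 + 0.7·0.5500; P(line X) ≈ 0.1314, P(line Y) ≈ 0.3066, P(line Z) ≈ 0.5620
After 'flag': normaliser = 0.9·0.1314 + 0.6·0.3066 + 0.7·0.5620; P(line X) ≈ 0.1700, P(line Y) ≈ 0.2644, P(line Z) ≈ 0.5656
After 'pass': normaliser = 0.1·0.1700 + 0.4·0.2644 + 0.3·0.5656; P(line X) ≈ 0.0581, P(line Y) ≈ 0.3617, P(line Z) ≈ 0.5802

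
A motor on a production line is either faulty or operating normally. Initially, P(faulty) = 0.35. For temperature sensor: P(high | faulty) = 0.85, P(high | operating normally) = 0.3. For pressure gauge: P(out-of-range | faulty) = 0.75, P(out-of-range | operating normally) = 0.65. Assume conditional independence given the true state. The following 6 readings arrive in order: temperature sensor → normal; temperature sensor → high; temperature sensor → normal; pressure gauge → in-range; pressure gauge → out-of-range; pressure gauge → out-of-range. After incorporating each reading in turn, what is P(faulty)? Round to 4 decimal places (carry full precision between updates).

0.0625

After temperature sensor='normal': P(faulty) = 0.15·0.3500 / (0.15·0.3500 + 0.7·0.6500) ≈ 0.1034
After temperature sensor='high': P(faulty) = 0.85·0.1034 / (0.85·0.1034 + 0.3·0.8966) ≈ 0.2464
After temperature sensor='normal': P(faulty) = 0.15·0.2464 / (0.15·0.2464 + 0.7·0.7536) ≈ 0.0655
After pressure gauge='in-range': P(faulty) = 0.25·0.0655 / (0.25·0.0655 + 0.35·0.9345) ≈ 0.0477
After pressure gauge='out-of-range': P(faulty) = 0.75·0.0477 / (0.75·0.0477 + 0.65·0.9523) ≈ 0.0546
After pressure gauge='out-of-range': P(faulty) = 0.75·0.0546 / (0.75·0.0546 + 0.65·0.9454) ≈ 0.0625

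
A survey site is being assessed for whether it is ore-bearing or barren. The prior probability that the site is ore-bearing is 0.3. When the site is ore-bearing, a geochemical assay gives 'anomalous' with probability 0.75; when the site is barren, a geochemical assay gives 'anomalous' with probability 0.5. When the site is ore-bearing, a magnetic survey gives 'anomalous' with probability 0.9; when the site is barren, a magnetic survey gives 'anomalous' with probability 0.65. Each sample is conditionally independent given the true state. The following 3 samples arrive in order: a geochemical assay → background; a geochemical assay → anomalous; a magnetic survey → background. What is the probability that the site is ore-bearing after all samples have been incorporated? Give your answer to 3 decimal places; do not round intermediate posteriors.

0.084

After a geochemical assay='background': P(ore) = 0.25·0.3000 / (0.25·0.3000 + 0.5·0.7000) ≈ 0.1765
After a geochemical assay='anomalous': P(ore) = 0.75·0.1765 / (0.75·0.1765 + 0.5·0.8235) ≈ 0.2432
After a magnetic survey='background': P(ore) = 0.1·0.2432 / (0.1·0.2432 + 0.35·0.7568) ≈ 0.0841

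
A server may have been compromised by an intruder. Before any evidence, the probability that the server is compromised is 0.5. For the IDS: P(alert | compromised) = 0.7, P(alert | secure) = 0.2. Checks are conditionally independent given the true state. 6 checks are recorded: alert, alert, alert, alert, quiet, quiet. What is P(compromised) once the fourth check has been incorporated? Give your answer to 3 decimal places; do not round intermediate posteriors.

0.993

After 'alert': P(compromised) = 0.7·0.5000 / (0.7·0.5000 + 0.2·0.5000) ≈ 0.7778
After 'alert': P(compromised) = 0.7·0.7778 / (0.7·0.7778 + 0.2·0.2222) ≈ 0.9245
After 'alert': P(compromised) = 0.7·0.9245 / (0.7·0.9245 + 0.2·0.0755) ≈ 0.9772
After 'alert': P(compromised) = 0.7·0.9772 / (0.7·0.9772 + 0.2·0.0228) ≈ 0.9934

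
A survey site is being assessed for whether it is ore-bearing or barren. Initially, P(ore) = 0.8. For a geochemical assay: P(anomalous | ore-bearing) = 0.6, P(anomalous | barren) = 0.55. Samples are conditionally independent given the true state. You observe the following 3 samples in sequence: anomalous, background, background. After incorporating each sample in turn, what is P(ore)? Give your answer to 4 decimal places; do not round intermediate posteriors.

Apply Bayes' rule sequentially, carrying P(ore) forward.
After 'anomalous': P(ore) = 0.6·0.8000 / (0.6·0.8000 + 0.55·0.2000) ≈ 0.8136
After 'background': P(ore) = 0.4·0.8136 / (0.4·0.8136 + 0.45·0.1864) ≈ 0.7950
After 'background': P(ore) = 0.4·0.7950 / (0.4·0.7950 + 0.45·0.2050) ≈ 0.7752

0.7752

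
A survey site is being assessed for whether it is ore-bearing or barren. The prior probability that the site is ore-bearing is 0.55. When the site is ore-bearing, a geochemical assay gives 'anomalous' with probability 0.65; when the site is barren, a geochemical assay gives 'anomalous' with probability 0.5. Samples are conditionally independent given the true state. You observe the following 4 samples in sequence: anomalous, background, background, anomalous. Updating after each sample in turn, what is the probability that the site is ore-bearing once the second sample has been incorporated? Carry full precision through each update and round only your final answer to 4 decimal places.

Apply Bayes' rule sequentially, carrying P(ore) forward.
After 'anomalous': P(ore) = 0.65·0.5500 / (0.65·0.5500 + 0.5·0.4500) ≈ 0.6137
After 'background': P(ore) = 0.35·0.6137 / (0.35·0.6137 + 0.5·0.3863) ≈ 0.5266

0.5266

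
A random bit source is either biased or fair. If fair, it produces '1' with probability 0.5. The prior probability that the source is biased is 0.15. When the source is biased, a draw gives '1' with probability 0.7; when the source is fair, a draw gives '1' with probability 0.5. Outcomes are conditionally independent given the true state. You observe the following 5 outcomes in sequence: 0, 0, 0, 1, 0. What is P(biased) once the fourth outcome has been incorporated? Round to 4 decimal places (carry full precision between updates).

0.0507

After '0': P(biased) = 0.3·0.1500 / (0.3·0.1500 + 0.5·0.8500) ≈ 0.0957
After '0': P(biased) = 0.3·0.0957 / (0.3·0.0957 + 0.5·0.9043) ≈ 0.0597
After '0': P(biased) = 0.3·0.0597 / (0.3·0.0597 + 0.5·0.9403) ≈ 0.0367
After '1': P(biased) = 0.7·0.0367 / (0.7·0.0367 + 0.5·0.9633) ≈ 0.0507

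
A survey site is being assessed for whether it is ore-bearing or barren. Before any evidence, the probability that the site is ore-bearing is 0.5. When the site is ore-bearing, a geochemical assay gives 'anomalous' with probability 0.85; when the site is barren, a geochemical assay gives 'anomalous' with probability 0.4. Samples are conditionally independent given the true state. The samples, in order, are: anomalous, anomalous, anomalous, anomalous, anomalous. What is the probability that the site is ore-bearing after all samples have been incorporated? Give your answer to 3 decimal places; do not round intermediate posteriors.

0.977

After 'anomalous': P(ore) = 0.85·0.5000 / (0.85·0.5000 + 0.4·0.5000) ≈ 0.6800
After 'anomalous': P(ore) = 0.85·0.6800 / (0.85·0.6800 + 0.4·0.3200) ≈ 0.8187
After 'anomalous': P(ore) = 0.85·0.8187 / (0.85·0.8187 + 0.4·0.1813) ≈ 0.9056
After 'anomalous': P(ore) = 0.85·0.9056 / (0.85·0.9056 + 0.4·0.0944) ≈ 0.9533
After 'anomalous': P(ore) = 0.85·0.9533 / (0.85·0.9533 + 0.4·0.0467) ≈ 0.9774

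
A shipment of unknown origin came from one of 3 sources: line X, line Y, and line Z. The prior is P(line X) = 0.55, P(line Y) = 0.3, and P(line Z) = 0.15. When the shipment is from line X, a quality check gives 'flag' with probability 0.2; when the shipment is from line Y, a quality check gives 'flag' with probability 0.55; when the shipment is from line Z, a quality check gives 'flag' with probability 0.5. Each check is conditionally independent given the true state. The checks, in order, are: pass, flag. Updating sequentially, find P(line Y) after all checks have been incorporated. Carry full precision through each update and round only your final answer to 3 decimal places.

After 'pass': normaliser = 0.8·0.5500 + 0.45·0.3000 + 0.5·0.1500; P(line X) ≈ 0.6769, P(line Y) ≈ 0.2077, P(line Z) ≈ 0.1154
After 'flag': normaliser = 0.2·0.6769 + 0.55·0.2077 + 0.5·0.1154; P(line X) ≈ 0.4406, P(line Y) ≈ 0.3717, P(line Z) ≈ 0.1877

0.372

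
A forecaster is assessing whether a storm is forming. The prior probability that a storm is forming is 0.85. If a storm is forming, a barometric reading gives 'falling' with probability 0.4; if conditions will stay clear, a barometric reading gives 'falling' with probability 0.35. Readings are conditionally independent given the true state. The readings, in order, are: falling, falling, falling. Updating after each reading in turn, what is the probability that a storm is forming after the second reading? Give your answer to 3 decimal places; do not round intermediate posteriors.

0.881

After 'falling': P(storm) = 0.4·0.8500 / (0.4·0.8500 + 0.35·0.1500) ≈ 0.8662
After 'falling': P(storm) = 0.4·0.8662 / (0.4·0.8662 + 0.35·0.1338) ≈ 0.8810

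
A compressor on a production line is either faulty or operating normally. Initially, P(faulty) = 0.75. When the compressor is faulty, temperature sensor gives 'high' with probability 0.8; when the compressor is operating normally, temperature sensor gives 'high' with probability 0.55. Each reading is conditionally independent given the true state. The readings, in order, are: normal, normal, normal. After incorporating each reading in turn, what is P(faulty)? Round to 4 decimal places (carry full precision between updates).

0.2085

Apply Bayes' rule sequentially, carrying P(faulty) forward.
After 'normal': P(faulty) = 0.2·0.7500 / (0.2·0.7500 + 0.45·0.2500) ≈ 0.5714
After 'normal': P(faulty) = 0.2·0.5714 / (0.2·0.5714 + 0.45·0.4286) ≈ 0.3721
After 'normal': P(faulty) = 0.2·0.3721 / (0.2·0.3721 + 0.45·0.6279) ≈ 0.2085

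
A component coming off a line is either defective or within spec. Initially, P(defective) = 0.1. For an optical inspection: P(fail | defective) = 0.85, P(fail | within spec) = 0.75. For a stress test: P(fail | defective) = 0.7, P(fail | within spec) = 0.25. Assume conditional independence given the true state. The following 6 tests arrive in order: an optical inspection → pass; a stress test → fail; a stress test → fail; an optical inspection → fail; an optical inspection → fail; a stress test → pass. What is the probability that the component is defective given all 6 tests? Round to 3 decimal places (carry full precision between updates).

0.212

After an optical inspection='pass': P(defective) = 0.15·0.1000 / (0.15·0.1000 + 0.25·0.9000) ≈ 0.0625
After a stress test='fail': P(defective) = 0.7·0.0625 / (0.7·0.0625 + 0.25·0.9375) ≈ 0.1573
After a stress test='fail': P(defective) = 0.7·0.1573 / (0.7·0.1573 + 0.25·0.8427) ≈ 0.3433
After an optical inspection='fail': P(defective) = 0.85·0.3433 / (0.85·0.3433 + 0.75·0.6567) ≈ 0.3720
After an optical inspection='fail': P(defective) = 0.85·0.3720 / (0.85·0.3720 + 0.75·0.6280) ≈ 0.4017
After a stress test='pass': P(defective) = 0.3·0.4017 / (0.3·0.4017 + 0.75·0.5983) ≈ 0.2117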